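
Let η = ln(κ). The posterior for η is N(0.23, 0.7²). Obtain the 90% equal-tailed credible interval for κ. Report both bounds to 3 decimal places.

[0.398, 3.980]

On the log scale the 90% interval is 0.23 ± 1.645 × 0.7 = [-0.9214, 1.3814].
Exponentiate: [e^-0.9214, e^1.3814] = [0.398, 3.980].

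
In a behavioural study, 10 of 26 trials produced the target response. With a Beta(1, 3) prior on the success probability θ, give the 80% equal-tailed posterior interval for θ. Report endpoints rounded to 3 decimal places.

[0.257, 0.481]

Posterior: Beta(1+10, 3+16) = Beta(11, 19).
Equal-tailed 80% interval: the 0.1 and 0.9 quantiles of Beta(11, 19).
Posterior mean ≈ 0.367, SD ≈ 0.087; a Normal approximation gives roughly [0.256, 0.478].
Exact: F⁻¹(0.1) = 0.257; F⁻¹(0.9) = 0.481.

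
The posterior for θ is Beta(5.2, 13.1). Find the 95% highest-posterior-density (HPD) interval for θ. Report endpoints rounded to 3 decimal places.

[0.095, 0.486]

The posterior is unimodal and skewed, so the HPD interval has equal density at both endpoints and is the shortest 95% interval.
Solving f(0.095) = f(0.486) with F(0.486) − F(0.095) = 0.95 gives [0.095, 0.486].
For comparison, the equal-tailed interval is [0.109, 0.504]; the HPD is narrower and shifted toward the mode.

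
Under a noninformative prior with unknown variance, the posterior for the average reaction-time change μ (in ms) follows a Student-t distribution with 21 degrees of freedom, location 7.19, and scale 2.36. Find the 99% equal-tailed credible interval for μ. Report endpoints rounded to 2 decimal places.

The t_21 distribution is symmetric; the 99% interval is 7.19 ± t·2.36 with t_{0.995,21} = 2.831.
Half-width: 2.831 × 2.36 = 6.68.
7.19 − 6.68 = 0.51; 7.19 + 6.68 = 13.87.

[0.51, 13.87]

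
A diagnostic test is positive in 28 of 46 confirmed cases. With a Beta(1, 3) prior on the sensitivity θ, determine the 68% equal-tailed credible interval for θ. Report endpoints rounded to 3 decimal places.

[0.511, 0.649]

Posterior: Beta(1+28, 3+18) = Beta(29, 21).
Equal-tailed 68% interval: the 0.16 and 0.84 quantiles of Beta(29, 21).
Posterior mean ≈ 0.580, SD ≈ 0.069; a Normal approximation gives roughly [0.511, 0.649].
Exact: F⁻¹(0.16) = 0.511; F⁻¹(0.84) = 0.649.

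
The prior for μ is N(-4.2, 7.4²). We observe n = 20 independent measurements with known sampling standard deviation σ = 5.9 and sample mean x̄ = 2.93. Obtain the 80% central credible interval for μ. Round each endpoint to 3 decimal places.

[1.046, 4.375]

Posterior precision = 1/7.4² + 20/5.9² = 0.0183 + 0.5745 = 0.5928, so posterior SD = 1.2988.
Posterior mean = (-4.2/7.4² + 20·2.93/5.9²) / 0.5928 = 2.7104.
Interval: 2.7104 ± 1.282 × 1.2988 → [1.046, 4.375].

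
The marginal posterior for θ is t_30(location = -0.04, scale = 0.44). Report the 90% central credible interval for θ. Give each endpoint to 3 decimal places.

The t_30 distribution is symmetric; the 90% interval is -0.04 ± t·0.44 with t_{0.95,30} = 1.697.
Half-width: 1.697 × 0.44 = 0.747.
-0.04 − 0.747 = -0.787; -0.04 + 0.747 = 0.707.

[-0.787, 0.707]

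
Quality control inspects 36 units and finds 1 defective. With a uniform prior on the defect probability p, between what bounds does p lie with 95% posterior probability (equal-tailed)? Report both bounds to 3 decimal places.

[0.007, 0.142]

Posterior: Beta(1+1, 1+35) = Beta(2, 36).
Equal-tailed 95% interval: the 0.025 and 0.975 quantiles of Beta(2, 36).
Posterior mean ≈ 0.053, SD ≈ 0.036; a Normal approximation gives roughly [-0.017, 0.123].
Exact: F⁻¹(0.025) = 0.007; F⁻¹(0.975) = 0.142.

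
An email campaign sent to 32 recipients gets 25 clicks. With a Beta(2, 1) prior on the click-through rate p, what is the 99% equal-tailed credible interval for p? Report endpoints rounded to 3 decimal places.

Posterior: Beta(2+25, 1+7) = Beta(27, 8).
Equal-tailed 99% interval: the 0.005 and 0.995 quantiles of Beta(27, 8).
Posterior mean ≈ 0.771, SD ≈ 0.070; a Normal approximation gives roughly [0.591, 0.952].
Exact: F⁻¹(0.005) = 0.568; F⁻¹(0.995) = 0.919.

[0.568, 0.919]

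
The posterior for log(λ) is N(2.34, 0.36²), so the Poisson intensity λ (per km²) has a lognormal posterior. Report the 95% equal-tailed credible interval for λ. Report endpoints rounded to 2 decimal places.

[5.13, 21.02]

On the log scale the 95% interval is 2.34 ± 1.960 × 0.36 = [1.6344, 3.0456].
Exponentiate: [e^1.6344, e^3.0456] = [5.13, 21.02].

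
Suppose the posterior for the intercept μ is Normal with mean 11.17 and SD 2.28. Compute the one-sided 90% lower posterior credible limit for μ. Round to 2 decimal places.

Need L with P(μ ≥ L) = 0.90: L = 11.17 − z_{0.1}·2.28.
z = 1.282; L = 11.17 − 1.282 × 2.28 = 8.25.

8.25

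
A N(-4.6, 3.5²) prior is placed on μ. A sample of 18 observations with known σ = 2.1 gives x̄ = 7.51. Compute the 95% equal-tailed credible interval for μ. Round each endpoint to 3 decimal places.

Posterior precision = 1/3.5² + 18/2.1² = 0.0816 + 4.0816 = 4.1633, so posterior SD = 0.4901.
Posterior mean = (-4.6/3.5² + 18·7.51/2.1²) / 4.1633 = 7.2725.
Interval: 7.2725 ± 1.960 × 0.4901 → [6.312, 8.233].

[6.312, 8.233]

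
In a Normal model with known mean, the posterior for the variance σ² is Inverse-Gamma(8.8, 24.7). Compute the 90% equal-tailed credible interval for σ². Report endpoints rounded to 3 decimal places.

[1.742, 5.427]

Inverse-Gamma(8.8, 24.7) quantiles: F⁻¹(0.05) and F⁻¹(0.95).
Equivalently, 1/σ² ~ Gamma(8.8, rate = 24.7); invert its 0.95 and 0.05 quantiles.
Posterior mean ≈ 3.167, SD ≈ 1.214; a Normal approximation gives roughly [1.169, 5.164].
Exact: lower = 1.742; upper = 5.427.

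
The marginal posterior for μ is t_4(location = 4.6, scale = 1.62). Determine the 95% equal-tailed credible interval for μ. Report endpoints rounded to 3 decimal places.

The t_4 distribution is symmetric; the 95% interval is 4.6 ± t·1.62 with t_{0.975,4} = 2.776.
Half-width: 2.776 × 1.62 = 4.498.
4.6 − 4.498 = 0.102; 4.6 + 4.498 = 9.098.

[0.102, 9.098]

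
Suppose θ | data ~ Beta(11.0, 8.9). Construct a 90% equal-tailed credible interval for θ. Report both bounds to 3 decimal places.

[0.370, 0.729]

Posterior: Beta(11.0, 8.9).
Equal-tailed 90% interval: the 0.05 and 0.95 quantiles of Beta(11.0, 8.9).
Posterior mean ≈ 0.553, SD ≈ 0.109; a Normal approximation gives roughly [0.374, 0.732].
Exact: F⁻¹(0.05) = 0.370; F⁻¹(0.95) = 0.729.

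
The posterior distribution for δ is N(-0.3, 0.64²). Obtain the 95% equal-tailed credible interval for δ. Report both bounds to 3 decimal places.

The posterior is symmetric, so the 95% equal-tailed interval is δ = -0.3 ± z·0.64 with z = 1.960.
Half-width: 1.960 × 0.64 = 1.254.
-0.3 − 1.254 = -1.554; -0.3 + 1.254 = 0.954.

[-1.554, 0.954]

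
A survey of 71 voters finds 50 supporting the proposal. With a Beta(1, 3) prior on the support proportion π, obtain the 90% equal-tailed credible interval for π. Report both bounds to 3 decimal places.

Posterior: Beta(1+50, 3+21) = Beta(51, 24).
Equal-tailed 90% interval: the 0.05 and 0.95 quantiles of Beta(51, 24).
Posterior mean ≈ 0.680, SD ≈ 0.054; a Normal approximation gives roughly [0.592, 0.768].
Exact: F⁻¹(0.05) = 0.589; F⁻¹(0.95) = 0.765.

[0.589, 0.765]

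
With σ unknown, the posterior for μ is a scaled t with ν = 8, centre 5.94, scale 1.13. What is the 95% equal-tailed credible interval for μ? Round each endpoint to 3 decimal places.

The t_8 distribution is symmetric; the 95% interval is 5.94 ± t·1.13 with t_{0.975,8} = 2.306.
Half-width: 2.306 × 1.13 = 2.606.
5.94 − 2.606 = 3.334; 5.94 + 2.606 = 8.546.

[3.334, 8.546]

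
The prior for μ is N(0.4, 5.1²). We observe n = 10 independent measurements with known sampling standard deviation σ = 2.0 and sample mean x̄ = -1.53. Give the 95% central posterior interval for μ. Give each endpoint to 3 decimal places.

[-2.731, -0.271]

Posterior precision = 1/5.1² + 10/2.0² = 0.0384 + 2.5000 = 2.5384, so posterior SD = 0.6276.
Posterior mean = (0.4/5.1² + 10·-1.53/2.0²) / 2.5384 = -1.5008.
Interval: -1.5008 ± 1.960 × 0.6276 → [-2.731, -0.271].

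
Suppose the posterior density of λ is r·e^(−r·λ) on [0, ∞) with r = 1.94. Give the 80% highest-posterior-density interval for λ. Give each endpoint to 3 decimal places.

The exponential density is strictly decreasing on [0, ∞), so the HPD interval is anchored at 0: [0, q] with P(λ ≤ q) = 0.80.
q = −ln(1 − 0.80) / 1.94 = 1.6094 / 1.94 = 0.830.

[0.000, 0.830]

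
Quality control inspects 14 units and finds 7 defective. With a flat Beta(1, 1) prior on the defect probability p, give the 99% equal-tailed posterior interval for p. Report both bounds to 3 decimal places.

Posterior: Beta(1+7, 1+7) = Beta(8, 8).
Equal-tailed 99% interval: the 0.005 and 0.995 quantiles of Beta(8, 8).
Posterior mean ≈ 0.500, SD ≈ 0.121; a Normal approximation gives roughly [0.188, 0.812].
Exact: F⁻¹(0.005) = 0.205; F⁻¹(0.995) = 0.795.

[0.205, 0.795]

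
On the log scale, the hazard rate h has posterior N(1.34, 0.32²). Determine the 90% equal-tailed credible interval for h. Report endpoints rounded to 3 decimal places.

On the log scale the 90% interval is 1.34 ± 1.645 × 0.32 = [0.8136, 1.8664].
Exponentiate: [e^0.8136, e^1.8664] = [2.256, 6.465].

[2.256, 6.465]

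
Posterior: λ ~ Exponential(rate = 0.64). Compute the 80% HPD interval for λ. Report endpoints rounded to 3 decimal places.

The exponential density is strictly decreasing on [0, ∞), so the HPD interval is anchored at 0: [0, q] with P(λ ≤ q) = 0.80.
q = −ln(1 − 0.80) / 0.64 = 1.6094 / 0.64 = 2.515.

[0.000, 2.515]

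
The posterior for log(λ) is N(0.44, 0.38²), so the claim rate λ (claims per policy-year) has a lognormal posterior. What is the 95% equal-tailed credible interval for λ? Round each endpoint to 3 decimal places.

On the log scale the 95% interval is 0.44 ± 1.960 × 0.38 = [-0.3048, 1.1848].
Exponentiate: [e^-0.3048, e^1.1848] = [0.737, 3.270].

[0.737, 3.270]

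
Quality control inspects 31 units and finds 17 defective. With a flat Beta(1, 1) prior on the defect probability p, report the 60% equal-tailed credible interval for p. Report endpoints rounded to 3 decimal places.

[0.473, 0.619]

Posterior: Beta(1+17, 1+14) = Beta(18, 15).
Equal-tailed 60% interval: the 0.2 and 0.8 quantiles of Beta(18, 15).
Posterior mean ≈ 0.545, SD ≈ 0.085; a Normal approximation gives roughly [0.474, 0.617].
Exact: F⁻¹(0.2) = 0.473; F⁻¹(0.8) = 0.619.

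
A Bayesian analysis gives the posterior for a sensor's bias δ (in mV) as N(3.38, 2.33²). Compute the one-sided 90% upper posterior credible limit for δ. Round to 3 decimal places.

6.366

Need U with P(δ ≤ U) = 0.90: U = 3.38 + z_{0.1}·2.33.
z = 1.282; U = 3.38 + 1.282 × 2.33 = 6.366.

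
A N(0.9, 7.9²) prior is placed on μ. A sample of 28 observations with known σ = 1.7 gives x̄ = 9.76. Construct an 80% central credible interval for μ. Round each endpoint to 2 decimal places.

[9.33, 10.16]

Posterior precision = 1/7.9² + 28/1.7² = 0.0160 + 9.6886 = 9.7046, so posterior SD = 0.3210.
Posterior mean = (0.9/7.9² + 28·9.76/1.7²) / 9.7046 = 9.7454.
Interval: 9.7454 ± 1.282 × 0.3210 → [9.33, 10.16].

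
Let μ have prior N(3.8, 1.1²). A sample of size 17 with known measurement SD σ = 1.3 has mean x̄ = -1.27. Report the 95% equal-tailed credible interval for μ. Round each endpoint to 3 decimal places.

Posterior precision = 1/1.1² + 17/1.3² = 0.8264 + 10.0592 = 10.8856, so posterior SD = 0.3031.
Posterior mean = (3.8/1.1² + 17·-1.27/1.3²) / 10.8856 = -0.8851.
Interval: -0.8851 ± 1.960 × 0.3031 → [-1.479, -0.291].

[-1.479, -0.291]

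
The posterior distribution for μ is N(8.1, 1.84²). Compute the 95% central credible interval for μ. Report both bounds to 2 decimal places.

[4.49, 11.71]

The posterior is symmetric, so the 95% equal-tailed interval is μ = 8.1 ± z·1.84 with z = 1.960.
Half-width: 1.960 × 1.84 = 3.61.
8.1 − 3.61 = 4.49; 8.1 + 3.61 = 11.71.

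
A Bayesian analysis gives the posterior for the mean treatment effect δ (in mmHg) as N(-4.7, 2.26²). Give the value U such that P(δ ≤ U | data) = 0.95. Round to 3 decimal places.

-0.983

Need U with P(δ ≤ U) = 0.95: U = -4.7 + z_{0.05}·2.26.
z = 1.645; U = -4.7 + 1.645 × 2.26 = -0.983.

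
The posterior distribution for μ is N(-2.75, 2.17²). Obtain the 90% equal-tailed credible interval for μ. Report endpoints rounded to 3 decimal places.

The posterior is symmetric, so the 90% equal-tailed interval is μ = -2.75 ± z·2.17 with z = 1.645.
Half-width: 1.645 × 2.17 = 3.569.
-2.75 − 3.569 = -6.319; -2.75 + 3.569 = 0.819.

[-6.319, 0.819]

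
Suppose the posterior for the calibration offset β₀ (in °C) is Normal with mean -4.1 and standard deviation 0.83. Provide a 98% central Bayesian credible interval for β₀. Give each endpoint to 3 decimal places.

[-6.031, -2.169]

The posterior is symmetric, so the 98% equal-tailed interval is β₀ = -4.1 ± z·0.83 with z = 2.326.
Half-width: 2.326 × 0.83 = 1.931.
-4.1 − 1.931 = -6.031; -4.1 + 1.931 = -2.169.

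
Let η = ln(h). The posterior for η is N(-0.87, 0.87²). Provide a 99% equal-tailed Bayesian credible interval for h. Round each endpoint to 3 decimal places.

On the log scale the 99% interval is -0.87 ± 2.576 × 0.87 = [-3.1110, 1.3710].
Exponentiate: [e^-3.1110, e^1.3710] = [0.045, 3.939].

[0.045, 3.939]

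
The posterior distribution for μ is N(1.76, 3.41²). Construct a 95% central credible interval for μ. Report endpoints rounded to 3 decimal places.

The posterior is symmetric, so the 95% equal-tailed interval is μ = 1.76 ± z·3.41 with z = 1.960.
Half-width: 1.960 × 3.41 = 6.683.
1.76 − 6.683 = -4.923; 1.76 + 6.683 = 8.443.

[-4.923, 8.443]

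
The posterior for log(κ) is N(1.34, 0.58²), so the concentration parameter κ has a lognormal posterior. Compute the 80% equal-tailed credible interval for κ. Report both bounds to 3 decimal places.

On the log scale the 80% interval is 1.34 ± 1.282 × 0.58 = [0.5967, 2.0833].
Exponentiate: [e^0.5967, e^2.0833] = [1.816, 8.031].

[1.816, 8.031]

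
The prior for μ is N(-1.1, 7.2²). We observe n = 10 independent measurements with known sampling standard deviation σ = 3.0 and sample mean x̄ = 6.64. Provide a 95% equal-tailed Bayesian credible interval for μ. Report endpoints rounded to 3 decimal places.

[4.664, 8.351]

Posterior precision = 1/7.2² + 10/3.0² = 0.0193 + 1.1111 = 1.1304, so posterior SD = 0.9406.
Posterior mean = (-1.1/7.2² + 10·6.64/3.0²) / 1.1304 = 6.5079.
Interval: 6.5079 ± 1.960 × 0.9406 → [4.664, 8.351].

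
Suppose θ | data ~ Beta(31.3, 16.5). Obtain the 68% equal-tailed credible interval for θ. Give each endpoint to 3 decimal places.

Posterior: Beta(31.3, 16.5).
Equal-tailed 68% interval: the 0.16 and 0.84 quantiles of Beta(31.3, 16.5).
Posterior mean ≈ 0.655, SD ≈ 0.068; a Normal approximation gives roughly [0.587, 0.722].
Exact: F⁻¹(0.16) = 0.587; F⁻¹(0.84) = 0.723.

[0.587, 0.723]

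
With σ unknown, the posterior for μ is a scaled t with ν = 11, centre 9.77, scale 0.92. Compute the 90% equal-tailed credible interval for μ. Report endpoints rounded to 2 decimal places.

[8.12, 11.42]

The t_11 distribution is symmetric; the 90% interval is 9.77 ± t·0.92 with t_{0.95,11} = 1.796.
Half-width: 1.796 × 0.92 = 1.65.
9.77 − 1.65 = 8.12; 9.77 + 1.65 = 11.42.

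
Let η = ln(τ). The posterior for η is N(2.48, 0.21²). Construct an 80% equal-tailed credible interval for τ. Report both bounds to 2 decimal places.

[9.12, 15.63]

On the log scale the 80% interval is 2.48 ± 1.282 × 0.21 = [2.2109, 2.7491].
Exponentiate: [e^2.2109, e^2.7491] = [9.12, 15.63].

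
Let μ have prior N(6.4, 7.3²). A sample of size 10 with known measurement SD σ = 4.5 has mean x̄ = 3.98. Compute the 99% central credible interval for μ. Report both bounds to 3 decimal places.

Posterior precision = 1/7.3² + 10/4.5² = 0.0188 + 0.4938 = 0.5126, so posterior SD = 1.3967.
Posterior mean = (6.4/7.3² + 10·3.98/4.5²) / 0.5126 = 4.0686.
Interval: 4.0686 ± 2.576 × 1.3967 → [0.471, 7.666].

[0.471, 7.666]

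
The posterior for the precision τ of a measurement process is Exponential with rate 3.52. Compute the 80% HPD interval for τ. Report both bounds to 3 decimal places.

The exponential density is strictly decreasing on [0, ∞), so the HPD interval is anchored at 0: [0, q] with P(τ ≤ q) = 0.80.
q = −ln(1 − 0.80) / 3.52 = 1.6094 / 3.52 = 0.457.

[0.000, 0.457]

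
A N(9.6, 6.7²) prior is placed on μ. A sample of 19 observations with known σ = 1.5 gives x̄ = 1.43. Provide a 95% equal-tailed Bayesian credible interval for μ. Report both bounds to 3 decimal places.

Posterior precision = 1/6.7² + 19/1.5² = 0.0223 + 8.4444 = 8.4667, so posterior SD = 0.3437.
Posterior mean = (9.6/6.7² + 19·1.43/1.5²) / 8.4667 = 1.4515.
Interval: 1.4515 ± 1.960 × 0.3437 → [0.778, 2.125].

[0.778, 2.125]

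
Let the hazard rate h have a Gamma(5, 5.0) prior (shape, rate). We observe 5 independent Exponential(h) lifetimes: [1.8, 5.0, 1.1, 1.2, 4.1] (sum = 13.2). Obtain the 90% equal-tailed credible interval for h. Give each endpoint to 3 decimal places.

[0.298, 0.863]

Posterior: Gamma(5+5, 5.0+13.2) = Gamma(10, 18.2) (shape, rate).
Equal-tailed 90% interval: Gamma(10, 18.2) quantiles at 0.05 and 0.95.
Posterior mean ≈ 0.549, SD ≈ 0.174; a Normal approximation gives roughly [0.264, 0.835].
Exact: lower = 0.298; upper = 0.863.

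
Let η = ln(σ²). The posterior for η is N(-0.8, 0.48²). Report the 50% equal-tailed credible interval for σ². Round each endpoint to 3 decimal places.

[0.325, 0.621]

On the log scale the 50% interval is -0.8 ± 0.674 × 0.48 = [-1.1238, -0.4762].
Exponentiate: [e^-1.1238, e^-0.4762] = [0.325, 0.621].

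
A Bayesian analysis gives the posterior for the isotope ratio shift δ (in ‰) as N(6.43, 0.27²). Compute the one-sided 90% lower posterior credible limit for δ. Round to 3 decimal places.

6.084

Need L with P(δ ≥ L) = 0.90: L = 6.43 − z_{0.1}·0.27.
z = 1.282; L = 6.43 − 1.282 × 0.27 = 6.084.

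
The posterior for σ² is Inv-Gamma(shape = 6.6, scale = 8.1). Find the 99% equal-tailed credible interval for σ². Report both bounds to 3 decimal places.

[0.538, 4.420]

Inverse-Gamma(6.6, 8.1) quantiles: F⁻¹(0.005) and F⁻¹(0.995).
Equivalently, 1/σ² ~ Gamma(6.6, rate = 8.1); invert its 0.995 and 0.005 quantiles.
Posterior mean ≈ 1.446, SD ≈ 0.674; a Normal approximation gives roughly [-0.291, 3.184].
Exact: lower = 0.538; upper = 4.420.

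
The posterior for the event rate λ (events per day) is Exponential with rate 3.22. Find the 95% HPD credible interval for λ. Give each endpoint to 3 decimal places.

[0.000, 0.930]

The exponential density is strictly decreasing on [0, ∞), so the HPD interval is anchored at 0: [0, q] with P(λ ≤ q) = 0.95.
q = −ln(1 − 0.95) / 3.22 = 2.9957 / 3.22 = 0.930.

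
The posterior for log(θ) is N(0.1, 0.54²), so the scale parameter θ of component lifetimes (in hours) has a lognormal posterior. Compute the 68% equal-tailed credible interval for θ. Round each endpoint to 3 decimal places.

[0.646, 1.891]

On the log scale the 68% interval is 0.1 ± 0.994 × 0.54 = [-0.4370, 0.6370].
Exponentiate: [e^-0.4370, e^0.6370] = [0.646, 1.891].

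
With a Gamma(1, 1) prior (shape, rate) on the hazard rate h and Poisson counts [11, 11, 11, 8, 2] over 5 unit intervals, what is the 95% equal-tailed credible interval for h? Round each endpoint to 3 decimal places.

[5.328, 9.653]

Posterior: Gamma(1+43, 1+5) = Gamma(44, 6) (shape, rate).
Equal-tailed 95% interval: Gamma(44, 6) quantiles at 0.025 and 0.975.
Posterior mean ≈ 7.333, SD ≈ 1.106; a Normal approximation gives roughly [5.167, 9.500].
Exact: lower = 5.328; upper = 9.653.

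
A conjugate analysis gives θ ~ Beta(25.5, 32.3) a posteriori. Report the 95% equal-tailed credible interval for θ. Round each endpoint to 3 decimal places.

[0.317, 0.570]

Posterior: Beta(25.5, 32.3).
Equal-tailed 95% interval: the 0.025 and 0.975 quantiles of Beta(25.5, 32.3).
Posterior mean ≈ 0.441, SD ≈ 0.065; a Normal approximation gives roughly [0.314, 0.568].
Exact: F⁻¹(0.025) = 0.317; F⁻¹(0.975) = 0.570.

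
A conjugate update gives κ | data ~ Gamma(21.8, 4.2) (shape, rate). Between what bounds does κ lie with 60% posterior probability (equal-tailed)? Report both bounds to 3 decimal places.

[4.239, 6.096]

Posterior: Gamma(shape 21.8, rate 4.2).
Equal-tailed 60% interval: Gamma(21.8, 4.2) quantiles at 0.2 and 0.8.
Posterior mean ≈ 5.190, SD ≈ 1.112; a Normal approximation gives roughly [4.255, 6.126].
Exact: lower = 4.239; upper = 6.096.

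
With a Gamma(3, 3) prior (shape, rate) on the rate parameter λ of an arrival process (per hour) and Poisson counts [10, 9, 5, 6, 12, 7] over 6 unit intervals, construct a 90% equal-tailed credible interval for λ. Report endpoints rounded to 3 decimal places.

Posterior: Gamma(3+49, 3+6) = Gamma(52, 9) (shape, rate).
Equal-tailed 90% interval: Gamma(52, 9) quantiles at 0.05 and 0.95.
Posterior mean ≈ 5.778, SD ≈ 0.801; a Normal approximation gives roughly [4.460, 7.096].
Exact: lower = 4.526; upper = 7.156.

[4.526, 7.156]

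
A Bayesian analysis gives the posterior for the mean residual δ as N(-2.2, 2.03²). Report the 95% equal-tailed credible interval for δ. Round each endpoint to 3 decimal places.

The posterior is symmetric, so the 95% equal-tailed interval is δ = -2.2 ± z·2.03 with z = 1.960.
Half-width: 1.960 × 2.03 = 3.979.
-2.2 − 3.979 = -6.179; -2.2 + 3.979 = 1.779.

[-6.179, 1.779]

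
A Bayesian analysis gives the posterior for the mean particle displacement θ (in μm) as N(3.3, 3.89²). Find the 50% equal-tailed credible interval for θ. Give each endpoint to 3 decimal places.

The posterior is symmetric, so the 50% equal-tailed interval is θ = 3.3 ± z·3.89 with z = 0.674.
Half-width: 0.674 × 3.89 = 2.624.
3.3 − 2.624 = 0.676; 3.3 + 2.624 = 5.924.

[0.676, 5.924]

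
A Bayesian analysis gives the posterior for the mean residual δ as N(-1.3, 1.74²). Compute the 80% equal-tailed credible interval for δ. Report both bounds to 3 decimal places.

[-3.530, 0.930]

The posterior is symmetric, so the 80% equal-tailed interval is δ = -1.3 ± z·1.74 with z = 1.282.
Half-width: 1.282 × 1.74 = 2.230.
-1.3 − 2.230 = -3.530; -1.3 + 2.230 = 0.930.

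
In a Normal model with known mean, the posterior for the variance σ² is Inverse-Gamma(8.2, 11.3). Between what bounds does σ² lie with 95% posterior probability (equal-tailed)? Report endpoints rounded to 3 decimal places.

Inverse-Gamma(8.2, 11.3) quantiles: F⁻¹(0.025) and F⁻¹(0.975).
Equivalently, 1/σ² ~ Gamma(8.2, rate = 11.3); invert its 0.975 and 0.025 quantiles.
Posterior mean ≈ 1.569, SD ≈ 0.630; a Normal approximation gives roughly [0.334, 2.805].
Exact: lower = 0.769; upper = 3.152.

[0.769, 3.152]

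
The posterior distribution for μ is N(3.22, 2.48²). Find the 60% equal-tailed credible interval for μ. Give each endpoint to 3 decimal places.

[1.133, 5.307]

The posterior is symmetric, so the 60% equal-tailed interval is μ = 3.22 ± z·2.48 with z = 0.842.
Half-width: 0.842 × 2.48 = 2.087.
3.22 − 2.087 = 1.133; 3.22 + 2.087 = 5.307.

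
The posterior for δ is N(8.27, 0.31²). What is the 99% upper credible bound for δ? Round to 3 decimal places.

8.991

Need U with P(δ ≤ U) = 0.99: U = 8.27 + z_{0.01}·0.31.
z = 2.326; U = 8.27 + 2.326 × 0.31 = 8.991.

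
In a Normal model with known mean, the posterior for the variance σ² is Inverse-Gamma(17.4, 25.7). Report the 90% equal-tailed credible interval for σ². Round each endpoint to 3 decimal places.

Inverse-Gamma(17.4, 25.7) quantiles: F⁻¹(0.05) and F⁻¹(0.95).
Equivalently, 1/σ² ~ Gamma(17.4, rate = 25.7); invert its 0.95 and 0.05 quantiles.
Posterior mean ≈ 1.567, SD ≈ 0.399; a Normal approximation gives roughly [0.910, 2.224].
Exact: lower = 1.037; upper = 2.304.

[1.037, 2.304]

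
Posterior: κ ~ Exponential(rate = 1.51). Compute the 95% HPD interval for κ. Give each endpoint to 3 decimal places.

[0.000, 1.984]

The exponential density is strictly decreasing on [0, ∞), so the HPD interval is anchored at 0: [0, q] with P(κ ≤ q) = 0.95.
q = −ln(1 − 0.95) / 1.51 = 2.9957 / 1.51 = 1.984.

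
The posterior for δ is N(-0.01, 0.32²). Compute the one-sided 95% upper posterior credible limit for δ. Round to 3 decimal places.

Need U with P(δ ≤ U) = 0.95: U = -0.01 + z_{0.05}·0.32.
z = 1.645; U = -0.01 + 1.645 × 0.32 = 0.516.

0.516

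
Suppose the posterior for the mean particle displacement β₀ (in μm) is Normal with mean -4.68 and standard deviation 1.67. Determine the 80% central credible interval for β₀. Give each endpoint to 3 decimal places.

[-6.820, -2.540]

The posterior is symmetric, so the 80% equal-tailed interval is β₀ = -4.68 ± z·1.67 with z = 1.282.
Half-width: 1.282 × 1.67 = 2.140.
-4.68 − 2.140 = -6.820; -4.68 + 2.140 = -2.540.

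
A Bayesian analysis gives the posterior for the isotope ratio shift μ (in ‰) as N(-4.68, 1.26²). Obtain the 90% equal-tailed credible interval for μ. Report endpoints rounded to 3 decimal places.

The posterior is symmetric, so the 90% equal-tailed interval is μ = -4.68 ± z·1.26 with z = 1.645.
Half-width: 1.645 × 1.26 = 2.073.
-4.68 − 2.073 = -6.753; -4.68 + 2.073 = -2.607.

[-6.753, -2.607]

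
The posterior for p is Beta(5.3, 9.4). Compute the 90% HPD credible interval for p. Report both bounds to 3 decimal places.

The posterior is unimodal and skewed, so the HPD interval has equal density at both endpoints and is the shortest 90% interval.
Solving f(0.160) = f(0.556) with F(0.556) − F(0.160) = 0.90 gives [0.160, 0.556].
For comparison, the equal-tailed interval is [0.172, 0.571]; the HPD is narrower and shifted toward the mode.

[0.160, 0.556]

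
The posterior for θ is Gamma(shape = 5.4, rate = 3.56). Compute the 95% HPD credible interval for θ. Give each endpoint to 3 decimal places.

The posterior is unimodal and skewed, so the HPD interval has equal density at both endpoints and is the shortest 95% interval.
Solving f(0.399) = f(2.811) with F(2.811) − F(0.399) = 0.95 gives [0.399, 2.811].
For comparison, the equal-tailed interval is [0.520, 3.039]; the HPD is narrower and shifted toward the mode.

[0.399, 2.811]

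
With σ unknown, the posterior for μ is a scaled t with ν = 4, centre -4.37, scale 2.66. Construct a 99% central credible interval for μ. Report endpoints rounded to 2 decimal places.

The t_4 distribution is symmetric; the 99% interval is -4.37 ± t·2.66 with t_{0.995,4} = 4.604.
Half-width: 4.604 × 2.66 = 12.25.
-4.37 − 12.25 = -16.62; -4.37 + 12.25 = 7.88.

[-16.62, 7.88]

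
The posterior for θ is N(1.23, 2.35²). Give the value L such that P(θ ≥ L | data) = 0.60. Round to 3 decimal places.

0.635

Need L with P(θ ≥ L) = 0.60: L = 1.23 − z_{0.4}·2.35.
z = 0.253; L = 1.23 − 0.253 × 2.35 = 0.635.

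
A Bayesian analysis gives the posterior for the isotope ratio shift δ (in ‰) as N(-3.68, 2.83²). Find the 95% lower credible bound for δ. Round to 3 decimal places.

Need L with P(δ ≥ L) = 0.95: L = -3.68 − z_{0.05}·2.83.
z = 1.645; L = -3.68 − 1.645 × 2.83 = -8.335.

-8.335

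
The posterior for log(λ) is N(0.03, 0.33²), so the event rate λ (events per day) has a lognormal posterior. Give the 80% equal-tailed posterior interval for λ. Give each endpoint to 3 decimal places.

[0.675, 1.573]

On the log scale the 80% interval is 0.03 ± 1.282 × 0.33 = [-0.3929, 0.4529].
Exponentiate: [e^-0.3929, e^0.4529] = [0.675, 1.573].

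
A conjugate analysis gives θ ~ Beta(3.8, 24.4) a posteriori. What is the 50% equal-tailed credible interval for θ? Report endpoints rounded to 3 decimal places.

[0.088, 0.172]

Posterior: Beta(3.8, 24.4).
Equal-tailed 50% interval: the 0.25 and 0.75 quantiles of Beta(3.8, 24.4).
Posterior mean ≈ 0.135, SD ≈ 0.063; a Normal approximation gives roughly [0.092, 0.177].
Exact: F⁻¹(0.25) = 0.088; F⁻¹(0.75) = 0.172.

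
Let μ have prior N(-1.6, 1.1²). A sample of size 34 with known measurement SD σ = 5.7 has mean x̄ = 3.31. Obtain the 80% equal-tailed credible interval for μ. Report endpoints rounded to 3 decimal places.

[0.207, 2.080]

Posterior precision = 1/1.1² + 34/5.7² = 0.8264 + 1.0465 = 1.8729, so posterior SD = 0.7307.
Posterior mean = (-1.6/1.1² + 34·3.31/5.7²) / 1.8729 = 1.1434.
Interval: 1.1434 ± 1.282 × 0.7307 → [0.207, 2.080].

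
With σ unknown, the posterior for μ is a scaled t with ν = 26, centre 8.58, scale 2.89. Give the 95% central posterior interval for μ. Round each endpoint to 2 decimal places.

[2.64, 14.52]

The t_26 distribution is symmetric; the 95% interval is 8.58 ± t·2.89 with t_{0.975,26} = 2.056.
Half-width: 2.056 × 2.89 = 5.94.
8.58 − 5.94 = 2.64; 8.58 + 5.94 = 14.52.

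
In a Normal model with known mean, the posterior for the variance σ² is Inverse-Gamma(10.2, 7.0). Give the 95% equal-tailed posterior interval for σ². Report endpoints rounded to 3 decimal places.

[0.404, 1.419]

Inverse-Gamma(10.2, 7.0) quantiles: F⁻¹(0.025) and F⁻¹(0.975).
Equivalently, 1/σ² ~ Gamma(10.2, rate = 7.0); invert its 0.975 and 0.025 quantiles.
Posterior mean ≈ 0.761, SD ≈ 0.266; a Normal approximation gives roughly [0.240, 1.282].
Exact: lower = 0.404; upper = 1.419.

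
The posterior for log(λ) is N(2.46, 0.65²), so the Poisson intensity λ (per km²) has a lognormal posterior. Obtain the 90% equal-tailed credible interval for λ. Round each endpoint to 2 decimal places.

[4.02, 34.10]

On the log scale the 90% interval is 2.46 ± 1.645 × 0.65 = [1.3908, 3.5292].
Exponentiate: [e^1.3908, e^3.5292] = [4.02, 34.10].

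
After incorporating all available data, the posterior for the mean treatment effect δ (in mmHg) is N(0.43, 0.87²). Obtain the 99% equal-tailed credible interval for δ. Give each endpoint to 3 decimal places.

[-1.811, 2.671]

The posterior is symmetric, so the 99% equal-tailed interval is δ = 0.43 ± z·0.87 with z = 2.576.
Half-width: 2.576 × 0.87 = 2.241.
0.43 − 2.241 = -1.811; 0.43 + 2.241 = 2.671.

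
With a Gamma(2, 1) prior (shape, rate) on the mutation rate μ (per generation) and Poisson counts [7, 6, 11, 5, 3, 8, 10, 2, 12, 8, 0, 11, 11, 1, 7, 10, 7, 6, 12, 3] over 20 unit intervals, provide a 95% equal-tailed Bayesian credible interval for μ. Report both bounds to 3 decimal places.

Posterior: Gamma(2+140, 1+20) = Gamma(142, 21) (shape, rate).
Equal-tailed 95% interval: Gamma(142, 21) quantiles at 0.025 and 0.975.
Posterior mean ≈ 6.762, SD ≈ 0.567; a Normal approximation gives roughly [5.650, 7.874].
Exact: lower = 5.695; upper = 7.918.

[5.695, 7.918]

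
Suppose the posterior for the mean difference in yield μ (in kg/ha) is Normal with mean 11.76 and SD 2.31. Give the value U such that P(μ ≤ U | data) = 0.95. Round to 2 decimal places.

15.56

Need U with P(μ ≤ U) = 0.95: U = 11.76 + z_{0.05}·2.31.
z = 1.645; U = 11.76 + 1.645 × 2.31 = 15.56.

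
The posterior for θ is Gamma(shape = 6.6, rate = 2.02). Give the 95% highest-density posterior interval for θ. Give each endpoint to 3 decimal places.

The posterior is unimodal and skewed, so the HPD interval has equal density at both endpoints and is the shortest 95% interval.
Solving f(1.044) = f(5.796) with F(5.796) − F(1.044) = 0.95 gives [1.044, 5.796].
For comparison, the equal-tailed interval is [1.270, 6.191]; the HPD is narrower and shifted toward the mode.

[1.044, 5.796]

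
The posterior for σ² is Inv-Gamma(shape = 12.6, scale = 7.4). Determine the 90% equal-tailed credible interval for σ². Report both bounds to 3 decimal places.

[0.391, 1.002]

Inverse-Gamma(12.6, 7.4) quantiles: F⁻¹(0.05) and F⁻¹(0.95).
Equivalently, 1/σ² ~ Gamma(12.6, rate = 7.4); invert its 0.95 and 0.05 quantiles.
Posterior mean ≈ 0.638, SD ≈ 0.196; a Normal approximation gives roughly [0.316, 0.960].
Exact: lower = 0.391; upper = 1.002.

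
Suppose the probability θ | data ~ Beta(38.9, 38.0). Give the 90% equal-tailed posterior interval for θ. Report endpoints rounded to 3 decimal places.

Posterior: Beta(38.9, 38.0).
Equal-tailed 90% interval: the 0.05 and 0.95 quantiles of Beta(38.9, 38.0).
Posterior mean ≈ 0.506, SD ≈ 0.057; a Normal approximation gives roughly [0.413, 0.599].
Exact: F⁻¹(0.05) = 0.413; F⁻¹(0.95) = 0.599.

[0.413, 0.599]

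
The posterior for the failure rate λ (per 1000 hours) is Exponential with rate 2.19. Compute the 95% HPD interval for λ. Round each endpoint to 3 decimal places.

The exponential density is strictly decreasing on [0, ∞), so the HPD interval is anchored at 0: [0, q] with P(λ ≤ q) = 0.95.
q = −ln(1 − 0.95) / 2.19 = 2.9957 / 2.19 = 1.368.

[0.000, 1.368]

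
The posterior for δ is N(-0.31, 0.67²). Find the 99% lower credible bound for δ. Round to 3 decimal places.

-1.869

Need L with P(δ ≥ L) = 0.99: L = -0.31 − z_{0.01}·0.67.
z = 2.326; L = -0.31 − 2.326 × 0.67 = -1.869.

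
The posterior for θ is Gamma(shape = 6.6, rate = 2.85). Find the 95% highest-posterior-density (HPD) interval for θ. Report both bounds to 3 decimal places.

[0.740, 4.108]

The posterior is unimodal and skewed, so the HPD interval has equal density at both endpoints and is the shortest 95% interval.
Solving f(0.740) = f(4.108) with F(4.108) − F(0.740) = 0.95 gives [0.740, 4.108].
For comparison, the equal-tailed interval is [0.900, 4.388]; the HPD is narrower and shifted toward the mode.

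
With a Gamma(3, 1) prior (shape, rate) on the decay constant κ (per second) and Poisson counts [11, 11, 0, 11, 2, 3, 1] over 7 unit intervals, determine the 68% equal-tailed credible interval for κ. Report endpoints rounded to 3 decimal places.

[4.447, 6.052]

Posterior: Gamma(3+39, 1+7) = Gamma(42, 8) (shape, rate).
Equal-tailed 68% interval: Gamma(42, 8) quantiles at 0.16 and 0.84.
Posterior mean ≈ 5.250, SD ≈ 0.810; a Normal approximation gives roughly [4.444, 6.056].
Exact: lower = 4.447; upper = 6.052.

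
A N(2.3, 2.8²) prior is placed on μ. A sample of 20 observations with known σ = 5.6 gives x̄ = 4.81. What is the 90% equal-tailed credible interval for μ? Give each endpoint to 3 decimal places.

[2.511, 6.272]

Posterior precision = 1/2.8² + 20/5.6² = 0.1276 + 0.6378 = 0.7653, so posterior SD = 1.1431.
Posterior mean = (2.3/2.8² + 20·4.81/5.6²) / 0.7653 = 4.3917.
Interval: 4.3917 ± 1.645 × 1.1431 → [2.511, 6.272].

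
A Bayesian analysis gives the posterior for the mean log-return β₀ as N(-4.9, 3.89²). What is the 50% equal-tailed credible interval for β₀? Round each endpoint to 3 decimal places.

The posterior is symmetric, so the 50% equal-tailed interval is β₀ = -4.9 ± z·3.89 with z = 0.674.
Half-width: 0.674 × 3.89 = 2.624.
-4.9 − 2.624 = -7.524; -4.9 + 2.624 = -2.276.

[-7.524, -2.276]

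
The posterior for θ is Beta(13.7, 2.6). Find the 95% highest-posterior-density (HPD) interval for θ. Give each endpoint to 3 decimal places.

[0.669, 0.985]

The posterior is unimodal and skewed, so the HPD interval has equal density at both endpoints and is the shortest 95% interval.
Solving f(0.669) = f(0.985) with F(0.985) − F(0.669) = 0.95 gives [0.669, 0.985].
For comparison, the equal-tailed interval is [0.634, 0.969]; the HPD is narrower and shifted toward the mode.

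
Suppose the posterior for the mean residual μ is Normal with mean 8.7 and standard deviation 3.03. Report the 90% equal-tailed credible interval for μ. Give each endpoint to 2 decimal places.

[3.72, 13.68]

The posterior is symmetric, so the 90% equal-tailed interval is μ = 8.7 ± z·3.03 with z = 1.645.
Half-width: 1.645 × 3.03 = 4.98.
8.7 − 4.98 = 3.72; 8.7 + 4.98 = 13.68.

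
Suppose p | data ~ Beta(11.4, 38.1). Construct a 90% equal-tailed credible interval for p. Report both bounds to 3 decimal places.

Posterior: Beta(11.4, 38.1).
Equal-tailed 90% interval: the 0.05 and 0.95 quantiles of Beta(11.4, 38.1).
Posterior mean ≈ 0.230, SD ≈ 0.059; a Normal approximation gives roughly [0.133, 0.328].
Exact: F⁻¹(0.05) = 0.139; F⁻¹(0.95) = 0.334.

[0.139, 0.334]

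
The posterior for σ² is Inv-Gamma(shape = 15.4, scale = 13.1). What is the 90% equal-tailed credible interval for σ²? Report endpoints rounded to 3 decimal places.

Inverse-Gamma(15.4, 13.1) quantiles: F⁻¹(0.05) and F⁻¹(0.95).
Equivalently, 1/σ² ~ Gamma(15.4, rate = 13.1); invert its 0.95 and 0.05 quantiles.
Posterior mean ≈ 0.910, SD ≈ 0.249; a Normal approximation gives roughly [0.501, 1.318].
Exact: lower = 0.586; upper = 1.370.

[0.586, 1.370]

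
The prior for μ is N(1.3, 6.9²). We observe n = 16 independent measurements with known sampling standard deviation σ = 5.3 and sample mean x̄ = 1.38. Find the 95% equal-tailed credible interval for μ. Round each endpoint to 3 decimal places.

[-1.173, 3.928]

Posterior precision = 1/6.9² + 16/5.3² = 0.0210 + 0.5696 = 0.5906, so posterior SD = 1.3012.
Posterior mean = (1.3/6.9² + 16·1.38/5.3²) / 0.5906 = 1.3772.
Interval: 1.3772 ± 1.960 × 1.3012 → [-1.173, 3.928].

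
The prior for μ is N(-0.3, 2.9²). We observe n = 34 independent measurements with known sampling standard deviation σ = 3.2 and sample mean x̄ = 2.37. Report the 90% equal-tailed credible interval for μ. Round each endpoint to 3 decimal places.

[1.391, 3.165]

Posterior precision = 1/2.9² + 34/3.2² = 0.1189 + 3.3203 = 3.4392, so posterior SD = 0.5392.
Posterior mean = (-0.3/2.9² + 34·2.37/3.2²) / 3.4392 = 2.2777.
Interval: 2.2777 ± 1.645 × 0.5392 → [1.391, 3.165].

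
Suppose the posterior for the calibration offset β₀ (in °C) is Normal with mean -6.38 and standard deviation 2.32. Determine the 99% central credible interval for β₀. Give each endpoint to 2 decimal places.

The posterior is symmetric, so the 99% equal-tailed interval is β₀ = -6.38 ± z·2.32 with z = 2.576.
Half-width: 2.576 × 2.32 = 5.98.
-6.38 − 5.98 = -12.36; -6.38 + 5.98 = -0.40.

[-12.36, -0.40]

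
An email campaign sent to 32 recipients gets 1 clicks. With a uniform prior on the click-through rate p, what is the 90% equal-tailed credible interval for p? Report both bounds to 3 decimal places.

[0.011, 0.136]

Posterior: Beta(1+1, 1+31) = Beta(2, 32).
Equal-tailed 90% interval: the 0.05 and 0.95 quantiles of Beta(2, 32).
Posterior mean ≈ 0.059, SD ≈ 0.040; a Normal approximation gives roughly [-0.007, 0.124].
Exact: F⁻¹(0.05) = 0.011; F⁻¹(0.95) = 0.136.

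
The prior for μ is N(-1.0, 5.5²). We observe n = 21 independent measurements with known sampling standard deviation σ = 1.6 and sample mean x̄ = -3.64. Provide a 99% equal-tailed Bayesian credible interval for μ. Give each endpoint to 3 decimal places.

[-4.527, -2.732]

Posterior precision = 1/5.5² + 21/1.6² = 0.0331 + 8.2031 = 8.2362, so posterior SD = 0.3484.
Posterior mean = (-1.0/5.5² + 21·-3.64/1.6²) / 8.2362 = -3.6294.
Interval: -3.6294 ± 2.576 × 0.3484 → [-4.527, -2.732].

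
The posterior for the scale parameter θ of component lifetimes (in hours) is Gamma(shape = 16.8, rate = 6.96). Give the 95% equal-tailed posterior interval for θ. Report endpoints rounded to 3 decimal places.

Posterior: Gamma(shape 16.8, rate 6.96).
Equal-tailed 95% interval: Gamma(16.8, 6.96) quantiles at 0.025 and 0.975.
Posterior mean ≈ 2.414, SD ≈ 0.589; a Normal approximation gives roughly [1.260, 3.568].
Exact: lower = 1.401; upper = 3.698.

[1.401, 3.698]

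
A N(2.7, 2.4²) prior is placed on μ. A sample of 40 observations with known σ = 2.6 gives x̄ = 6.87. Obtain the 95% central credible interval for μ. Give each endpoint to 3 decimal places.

Posterior precision = 1/2.4² + 40/2.6² = 0.1736 + 5.9172 = 6.0908, so posterior SD = 0.4052.
Posterior mean = (2.7/2.4² + 40·6.87/2.6²) / 6.0908 = 6.7511.
Interval: 6.7511 ± 1.960 × 0.4052 → [5.957, 7.545].

[5.957, 7.545]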